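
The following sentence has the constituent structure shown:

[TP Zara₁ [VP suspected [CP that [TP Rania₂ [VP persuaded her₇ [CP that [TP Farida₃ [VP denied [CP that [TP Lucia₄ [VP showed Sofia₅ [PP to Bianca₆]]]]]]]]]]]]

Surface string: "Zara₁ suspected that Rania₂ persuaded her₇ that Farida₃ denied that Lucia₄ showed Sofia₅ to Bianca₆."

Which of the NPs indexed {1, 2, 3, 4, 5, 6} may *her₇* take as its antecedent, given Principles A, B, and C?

{1}

*her* is a pronoun, so Principle B applies: it must be free in its binding domain.
Binding domain of *her₇*: the embedded TP, whose subject is Rania₂.
*Zara₁* c-commands the pronoun but from outside its binding domain, and is not c-commanded by it → coindexation permitted.
*Rania₂* c-commands the pronoun within its binding domain → coindexation would violate Principle B.
*Farida₃*: the pronoun c-commands this R-expression → coindexation would violate Principle C on *Farida₃*.
*Lucia₄*: the pronoun c-commands this R-expression → coindexation would violate Principle C on *Lucia₄*.
*Sofia₅*: the pronoun c-commands this R-expression → coindexation would violate Principle C on *Sofia₅*.
*Bianca₆*: the pronoun c-commands this R-expression → coindexation would violate Principle C on *Bianca₆*.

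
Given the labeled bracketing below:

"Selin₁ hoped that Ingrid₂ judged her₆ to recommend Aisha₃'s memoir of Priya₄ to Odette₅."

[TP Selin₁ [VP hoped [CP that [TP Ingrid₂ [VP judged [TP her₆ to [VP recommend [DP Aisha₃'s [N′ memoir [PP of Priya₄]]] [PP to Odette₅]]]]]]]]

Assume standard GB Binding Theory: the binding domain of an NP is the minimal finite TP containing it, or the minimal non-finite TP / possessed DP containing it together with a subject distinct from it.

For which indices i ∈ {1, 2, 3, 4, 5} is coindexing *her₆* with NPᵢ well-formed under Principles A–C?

*her* is a pronoun, so Principle B applies: it must be free in its binding domain.
Binding domain of *her₆*: the embedded TP, whose subject is Ingrid₂.
*Selin₁* c-commands the pronoun but from outside its binding domain, and is not c-commanded by it → coindexation permitted.
*Ingrid₂* c-commands the pronoun within its binding domain → coindexation would violate Principle B.
*Aisha₃*: the pronoun c-commands this R-expression → coindexation would violate Principle C on *Aisha₃*.
*Priya₄*: the pronoun c-commands this R-expression → coindexation would violate Principle C on *Priya₄*.
*Odette₅*: the pronoun c-commands this R-expression → coindexation would violate Principle C on *Odette₅*.

{1}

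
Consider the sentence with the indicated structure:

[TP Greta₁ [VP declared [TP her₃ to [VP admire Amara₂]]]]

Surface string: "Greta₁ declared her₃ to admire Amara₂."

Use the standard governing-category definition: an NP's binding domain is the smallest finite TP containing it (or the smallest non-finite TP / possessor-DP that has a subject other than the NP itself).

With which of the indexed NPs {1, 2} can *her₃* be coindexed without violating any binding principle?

*her* is a pronoun, so Principle B applies: it must be free in its binding domain.
Binding domain of *her₃*: the matrix TP, whose subject is Greta₁.
*Greta₁* c-commands the pronoun within its binding domain → coindexation would violate Principle B.
*Amara₂*: the pronoun c-commands this R-expression → coindexation would violate Principle C on *Amara₂*.

none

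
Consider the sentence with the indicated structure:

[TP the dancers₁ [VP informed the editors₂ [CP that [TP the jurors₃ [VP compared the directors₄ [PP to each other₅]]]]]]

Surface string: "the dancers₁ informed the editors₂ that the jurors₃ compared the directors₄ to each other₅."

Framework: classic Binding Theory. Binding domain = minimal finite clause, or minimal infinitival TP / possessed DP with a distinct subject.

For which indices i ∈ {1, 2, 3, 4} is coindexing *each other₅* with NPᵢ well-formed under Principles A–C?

{3, 4}

*each other* is an anaphor, so Principle A applies: it must be bound in its binding domain.
Binding domain of *each other₅*: the embedded TP, whose subject is the jurors₃.
*the dancers₁* c-commands the anaphor but is outside its binding domain → cannot satisfy Principle A.
*the editors₂* c-commands the anaphor but is outside its binding domain → cannot satisfy Principle A.
*the jurors₃* c-commands the anaphor within its binding domain → licit binder.
*the directors₄* c-commands the anaphor within its binding domain → licit binder.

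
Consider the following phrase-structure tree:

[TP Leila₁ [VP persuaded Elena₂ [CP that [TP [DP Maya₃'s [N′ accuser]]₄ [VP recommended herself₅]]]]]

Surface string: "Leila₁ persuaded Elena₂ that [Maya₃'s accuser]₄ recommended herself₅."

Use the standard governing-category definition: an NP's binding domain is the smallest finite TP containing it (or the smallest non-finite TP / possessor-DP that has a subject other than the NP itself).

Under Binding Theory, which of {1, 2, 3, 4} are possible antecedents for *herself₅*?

{4}

*herself* is an anaphor, so Principle A applies: it must be bound in its binding domain.
Binding domain of *herself₅*: the embedded TP, whose subject is [Maya₃'s accuser]₄.
*Leila₁* c-commands the anaphor but is outside its binding domain → cannot satisfy Principle A.
*Elena₂* c-commands the anaphor but is outside its binding domain → cannot satisfy Principle A.
*Maya₃* does not c-command the anaphor → cannot bind it.
*[Maya₃'s accuser]₄* c-commands the anaphor within its binding domain → licit binder.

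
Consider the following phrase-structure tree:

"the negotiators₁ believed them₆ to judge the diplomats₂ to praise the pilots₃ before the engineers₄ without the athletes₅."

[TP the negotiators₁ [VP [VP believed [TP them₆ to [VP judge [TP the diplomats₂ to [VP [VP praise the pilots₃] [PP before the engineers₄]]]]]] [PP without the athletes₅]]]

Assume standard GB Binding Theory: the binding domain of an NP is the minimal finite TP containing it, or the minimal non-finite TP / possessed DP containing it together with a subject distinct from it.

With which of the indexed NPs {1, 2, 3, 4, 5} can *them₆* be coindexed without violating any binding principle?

*them* is a pronoun, so Principle B applies: it must be free in its binding domain.
Binding domain of *them₆*: the matrix TP, whose subject is the negotiators₁.
*the negotiators₁* c-commands the pronoun within its binding domain → coindexation would violate Principle B.
*the diplomats₂*: the pronoun c-commands this R-expression → coindexation would violate Principle C on *the diplomats₂*.
*the pilots₃*: the pronoun c-commands this R-expression → coindexation would violate Principle C on *the pilots₃*.
*the engineers₄*: the pronoun c-commands this R-expression → coindexation would violate Principle C on *the engineers₄*.
*the athletes₅* and the pronoun do not c-command one another → neither Principle B nor Principle C is at stake; coindexation permitted.

{5}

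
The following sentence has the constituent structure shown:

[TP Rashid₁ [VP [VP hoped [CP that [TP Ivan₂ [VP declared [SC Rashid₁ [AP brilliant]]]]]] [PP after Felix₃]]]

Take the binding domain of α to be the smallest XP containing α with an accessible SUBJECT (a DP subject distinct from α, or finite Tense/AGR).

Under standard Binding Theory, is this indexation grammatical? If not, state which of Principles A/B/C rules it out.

The two coindexed NPs are *Rashid₁* (the higher occurrence) and *Rashid₁* (the lower occurrence).
*Rashid₁* (the lower occurrence) is an R-expression. Principle C requires it to be free everywhere.
*Rashid₁* (the higher occurrence) c-commands it and carries the same index.
The R-expression is bound → Principle C violation.

Principle C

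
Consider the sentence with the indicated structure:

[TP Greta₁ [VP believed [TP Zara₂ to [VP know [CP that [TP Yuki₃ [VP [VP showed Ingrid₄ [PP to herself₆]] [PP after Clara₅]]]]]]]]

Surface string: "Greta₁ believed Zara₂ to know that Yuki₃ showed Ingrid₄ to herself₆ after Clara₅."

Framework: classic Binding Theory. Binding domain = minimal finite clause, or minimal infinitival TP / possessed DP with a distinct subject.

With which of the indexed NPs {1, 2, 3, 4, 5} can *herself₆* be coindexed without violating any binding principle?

{3, 4}

*herself* is an anaphor, so Principle A applies: it must be bound in its binding domain.
Binding domain of *herself₆*: the embedded TP, whose subject is Yuki₃.
*Greta₁* c-commands the anaphor but is outside its binding domain → cannot satisfy Principle A.
*Zara₂* c-commands the anaphor but is outside its binding domain → cannot satisfy Principle A.
*Yuki₃* c-commands the anaphor within its binding domain → licit binder.
*Ingrid₄* c-commands the anaphor within its binding domain → licit binder.
*Clara₅* does not c-command the anaphor → cannot bind it.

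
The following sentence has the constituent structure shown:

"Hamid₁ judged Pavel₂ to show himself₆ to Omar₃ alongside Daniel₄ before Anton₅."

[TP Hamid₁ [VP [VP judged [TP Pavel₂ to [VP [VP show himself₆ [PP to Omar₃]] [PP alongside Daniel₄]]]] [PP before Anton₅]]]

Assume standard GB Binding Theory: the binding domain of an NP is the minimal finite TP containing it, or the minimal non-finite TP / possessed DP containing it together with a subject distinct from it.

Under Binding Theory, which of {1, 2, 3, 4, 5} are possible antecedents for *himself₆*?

*himself* is an anaphor, so Principle A applies: it must be bound in its binding domain.
Binding domain of *himself₆*: the embedded TP, whose subject is Pavel₂.
*Hamid₁* c-commands the anaphor but is outside its binding domain → cannot satisfy Principle A.
*Pavel₂* c-commands the anaphor within its binding domain → licit binder.
*Omar₃* does not c-command the anaphor → cannot bind it.
*Daniel₄* does not c-command the anaphor → cannot bind it.
*Anton₅* does not c-command the anaphor → cannot bind it.

{2}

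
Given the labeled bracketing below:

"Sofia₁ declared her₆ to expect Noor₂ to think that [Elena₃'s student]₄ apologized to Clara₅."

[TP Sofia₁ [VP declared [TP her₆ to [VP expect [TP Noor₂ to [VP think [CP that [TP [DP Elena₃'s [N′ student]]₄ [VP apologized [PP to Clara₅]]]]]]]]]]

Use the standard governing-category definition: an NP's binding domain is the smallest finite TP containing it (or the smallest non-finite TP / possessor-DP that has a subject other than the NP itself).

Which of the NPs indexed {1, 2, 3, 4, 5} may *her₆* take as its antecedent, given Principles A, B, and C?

*her* is a pronoun, so Principle B applies: it must be free in its binding domain.
Binding domain of *her₆*: the matrix TP, whose subject is Sofia₁.
*Sofia₁* c-commands the pronoun within its binding domain → coindexation would violate Principle B.
*Noor₂*: the pronoun c-commands this R-expression → coindexation would violate Principle C on *Noor₂*.
*Elena₃*: the pronoun c-commands this R-expression → coindexation would violate Principle C on *Elena₃*.
*[Elena₃'s student]₄*: the pronoun c-commands this R-expression → coindexation would violate Principle C on *[Elena₃'s student]₄*.
*Clara₅*: the pronoun c-commands this R-expression → coindexation would violate Principle C on *Clara₅*.

none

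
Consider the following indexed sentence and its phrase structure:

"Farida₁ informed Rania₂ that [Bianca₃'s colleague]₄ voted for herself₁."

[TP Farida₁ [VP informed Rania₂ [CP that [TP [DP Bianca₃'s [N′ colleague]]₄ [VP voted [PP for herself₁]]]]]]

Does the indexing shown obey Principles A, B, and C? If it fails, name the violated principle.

The two coindexed NPs are *Farida₁* and *herself₁*.
*herself₁* is an anaphor. Principle A requires it to be bound within its binding domain — the embedded TP, whose subject is [Bianca₃'s colleague]₄.
Within that domain it is c-commanded by *[Bianca₃'s colleague]₄*, which does not share its index.
*Farida₁* does c-command the anaphor, but from outside its binding domain.
The anaphor is unbound in its domain → Principle A violation.

Principle A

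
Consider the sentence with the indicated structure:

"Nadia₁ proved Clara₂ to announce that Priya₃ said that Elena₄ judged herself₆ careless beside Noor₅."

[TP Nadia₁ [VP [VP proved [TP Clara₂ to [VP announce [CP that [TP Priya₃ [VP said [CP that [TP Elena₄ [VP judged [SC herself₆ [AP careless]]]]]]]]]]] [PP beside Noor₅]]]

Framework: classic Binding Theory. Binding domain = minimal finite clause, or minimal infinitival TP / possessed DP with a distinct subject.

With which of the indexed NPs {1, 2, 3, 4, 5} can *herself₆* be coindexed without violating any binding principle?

{4}

*herself* is an anaphor, so Principle A applies: it must be bound in its binding domain.
Binding domain of *herself₆*: the embedded TP, whose subject is Elena₄.
*Nadia₁* c-commands the anaphor but is outside its binding domain → cannot satisfy Principle A.
*Clara₂* c-commands the anaphor but is outside its binding domain → cannot satisfy Principle A.
*Priya₃* c-commands the anaphor but is outside its binding domain → cannot satisfy Principle A.
*Elena₄* c-commands the anaphor within its binding domain → licit binder.
*Noor₅* does not c-command the anaphor → cannot bind it.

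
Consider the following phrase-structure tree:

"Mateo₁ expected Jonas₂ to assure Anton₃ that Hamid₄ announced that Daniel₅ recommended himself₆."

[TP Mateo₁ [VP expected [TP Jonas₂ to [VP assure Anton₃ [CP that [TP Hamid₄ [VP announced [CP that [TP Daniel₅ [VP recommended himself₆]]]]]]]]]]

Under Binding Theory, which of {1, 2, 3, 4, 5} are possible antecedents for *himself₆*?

{5}

*himself* is an anaphor, so Principle A applies: it must be bound in its binding domain.
Binding domain of *himself₆*: the embedded TP, whose subject is Daniel₅.
*Mateo₁* c-commands the anaphor but is outside its binding domain → cannot satisfy Principle A.
*Jonas₂* c-commands the anaphor but is outside its binding domain → cannot satisfy Principle A.
*Anton₃* c-commands the anaphor but is outside its binding domain → cannot satisfy Principle A.
*Hamid₄* c-commands the anaphor but is outside its binding domain → cannot satisfy Principle A.
*Daniel₅* c-commands the anaphor within its binding domain → licit binder.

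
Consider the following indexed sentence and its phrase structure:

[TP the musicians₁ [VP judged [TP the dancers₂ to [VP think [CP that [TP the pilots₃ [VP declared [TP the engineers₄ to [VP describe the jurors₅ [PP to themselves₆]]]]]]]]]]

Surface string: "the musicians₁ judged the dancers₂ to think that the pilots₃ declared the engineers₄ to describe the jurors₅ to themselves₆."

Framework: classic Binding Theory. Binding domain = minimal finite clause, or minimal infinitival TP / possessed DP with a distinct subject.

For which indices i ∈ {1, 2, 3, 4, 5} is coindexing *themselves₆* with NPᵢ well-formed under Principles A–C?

{4, 5}

*themselves* is an anaphor, so Principle A applies: it must be bound in its binding domain.
Binding domain of *themselves₆*: the embedded TP, whose subject is the engineers₄.
*the musicians₁* c-commands the anaphor but is outside its binding domain → cannot satisfy Principle A.
*the dancers₂* c-commands the anaphor but is outside its binding domain → cannot satisfy Principle A.
*the pilots₃* c-commands the anaphor but is outside its binding domain → cannot satisfy Principle A.
*the engineers₄* c-commands the anaphor within its binding domain → licit binder.
*the jurors₅* c-commands the anaphor within its binding domain → licit binder.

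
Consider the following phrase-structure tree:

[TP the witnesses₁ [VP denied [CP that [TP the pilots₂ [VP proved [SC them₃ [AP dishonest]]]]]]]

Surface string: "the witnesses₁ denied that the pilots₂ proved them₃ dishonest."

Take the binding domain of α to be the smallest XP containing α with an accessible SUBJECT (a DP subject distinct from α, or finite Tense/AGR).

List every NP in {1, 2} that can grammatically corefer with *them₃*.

{1}

*them* is a pronoun, so Principle B applies: it must be free in its binding domain.
Binding domain of *them₃*: the embedded TP, whose subject is the pilots₂.
*the witnesses₁* c-commands the pronoun but from outside its binding domain, and is not c-commanded by it → coindexation permitted.
*the pilots₂* c-commands the pronoun within its binding domain → coindexation would violate Principle B.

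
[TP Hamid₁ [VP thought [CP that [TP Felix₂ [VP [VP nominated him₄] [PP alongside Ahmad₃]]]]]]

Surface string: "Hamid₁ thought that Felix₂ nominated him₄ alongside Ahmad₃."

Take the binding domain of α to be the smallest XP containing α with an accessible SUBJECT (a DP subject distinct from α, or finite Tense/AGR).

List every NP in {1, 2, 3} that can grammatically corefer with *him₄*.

*him* is a pronoun, so Principle B applies: it must be free in its binding domain.
Binding domain of *him₄*: the embedded TP, whose subject is Felix₂.
*Hamid₁* c-commands the pronoun but from outside its binding domain, and is not c-commanded by it → coindexation permitted.
*Felix₂* c-commands the pronoun within its binding domain → coindexation would violate Principle B.
*Ahmad₃* and the pronoun do not c-command one another → neither Principle B nor Principle C is at stake; coindexation permitted.

{1, 3}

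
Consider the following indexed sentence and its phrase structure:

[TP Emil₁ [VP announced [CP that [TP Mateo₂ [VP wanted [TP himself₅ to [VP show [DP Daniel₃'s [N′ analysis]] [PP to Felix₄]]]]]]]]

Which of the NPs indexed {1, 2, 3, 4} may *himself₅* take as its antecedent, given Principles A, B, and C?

{2}

*himself* is an anaphor, so Principle A applies: it must be bound in its binding domain.
Binding domain of *himself₅*: the embedded TP, whose subject is Mateo₂.
*Emil₁* c-commands the anaphor but is outside its binding domain → cannot satisfy Principle A.
*Mateo₂* c-commands the anaphor within its binding domain → licit binder.
*Daniel₃* does not c-command the anaphor → cannot bind it.
*Felix₄* does not c-command the anaphor → cannot bind it.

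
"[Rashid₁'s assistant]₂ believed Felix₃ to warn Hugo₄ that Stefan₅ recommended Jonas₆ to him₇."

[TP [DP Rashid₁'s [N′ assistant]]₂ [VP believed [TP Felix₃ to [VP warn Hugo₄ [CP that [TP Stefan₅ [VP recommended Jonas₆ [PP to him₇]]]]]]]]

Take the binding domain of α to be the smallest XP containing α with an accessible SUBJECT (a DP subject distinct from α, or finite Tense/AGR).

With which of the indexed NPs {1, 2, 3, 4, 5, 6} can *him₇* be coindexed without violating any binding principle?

{1, 2, 3, 4}

*him* is a pronoun, so Principle B applies: it must be free in its binding domain.
Binding domain of *him₇*: the embedded TP, whose subject is Stefan₅.
*Rashid₁* and the pronoun do not c-command one another → neither Principle B nor Principle C is at stake; coindexation permitted.
*[Rashid₁'s assistant]₂* c-commands the pronoun but from outside its binding domain, and is not c-commanded by it → coindexation permitted.
*Felix₃* c-commands the pronoun but from outside its binding domain, and is not c-commanded by it → coindexation permitted.
*Hugo₄* c-commands the pronoun but from outside its binding domain, and is not c-commanded by it → coindexation permitted.
*Stefan₅* c-commands the pronoun within its binding domain → coindexation would violate Principle B.
*Jonas₆* c-commands the pronoun within its binding domain → coindexation would violate Principle B.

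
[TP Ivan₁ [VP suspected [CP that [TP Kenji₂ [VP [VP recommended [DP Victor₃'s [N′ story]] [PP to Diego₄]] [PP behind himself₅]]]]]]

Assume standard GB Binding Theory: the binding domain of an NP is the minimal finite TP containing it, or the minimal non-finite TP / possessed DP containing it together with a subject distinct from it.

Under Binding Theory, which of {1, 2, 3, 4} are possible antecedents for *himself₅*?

{2}

*himself* is an anaphor, so Principle A applies: it must be bound in its binding domain.
Binding domain of *himself₅*: the embedded TP, whose subject is Kenji₂.
*Ivan₁* c-commands the anaphor but is outside its binding domain → cannot satisfy Principle A.
*Kenji₂* c-commands the anaphor within its binding domain → licit binder.
*Victor₃* does not c-command the anaphor → cannot bind it.
*Diego₄* does not c-command the anaphor → cannot bind it.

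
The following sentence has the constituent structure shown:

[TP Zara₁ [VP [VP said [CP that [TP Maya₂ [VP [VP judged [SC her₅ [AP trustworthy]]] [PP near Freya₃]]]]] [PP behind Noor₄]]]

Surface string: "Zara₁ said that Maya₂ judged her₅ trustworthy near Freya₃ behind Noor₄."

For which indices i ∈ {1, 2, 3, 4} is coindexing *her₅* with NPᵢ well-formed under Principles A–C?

{1, 3, 4}

*her* is a pronoun, so Principle B applies: it must be free in its binding domain.
Binding domain of *her₅*: the embedded TP, whose subject is Maya₂.
*Zara₁* c-commands the pronoun but from outside its binding domain, and is not c-commanded by it → coindexation permitted.
*Maya₂* c-commands the pronoun within its binding domain → coindexation would violate Principle B.
*Freya₃* and the pronoun do not c-command one another → neither Principle B nor Principle C is at stake; coindexation permitted.
*Noor₄* and the pronoun do not c-command one another → neither Principle B nor Principle C is at stake; coindexation permitted.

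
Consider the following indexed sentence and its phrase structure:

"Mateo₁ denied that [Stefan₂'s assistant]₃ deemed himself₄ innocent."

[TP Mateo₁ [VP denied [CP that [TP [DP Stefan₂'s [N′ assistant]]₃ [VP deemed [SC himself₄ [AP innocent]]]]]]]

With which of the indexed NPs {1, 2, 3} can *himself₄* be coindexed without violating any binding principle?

*himself* is an anaphor, so Principle A applies: it must be bound in its binding domain.
Binding domain of *himself₄*: the embedded TP, whose subject is [Stefan₂'s assistant]₃.
*Mateo₁* c-commands the anaphor but is outside its binding domain → cannot satisfy Principle A.
*Stefan₂* does not c-command the anaphor → cannot bind it.
*[Stefan₂'s assistant]₃* c-commands the anaphor within its binding domain → licit binder.

{3}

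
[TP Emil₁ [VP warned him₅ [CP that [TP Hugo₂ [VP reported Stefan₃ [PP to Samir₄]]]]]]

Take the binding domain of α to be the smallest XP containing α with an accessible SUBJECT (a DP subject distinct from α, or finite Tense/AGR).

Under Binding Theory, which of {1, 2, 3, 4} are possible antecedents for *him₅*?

*him* is a pronoun, so Principle B applies: it must be free in its binding domain.
Binding domain of *him₅*: the matrix TP, whose subject is Emil₁.
*Emil₁* c-commands the pronoun within its binding domain → coindexation would violate Principle B.
*Hugo₂*: the pronoun c-commands this R-expression → coindexation would violate Principle C on *Hugo₂*.
*Stefan₃*: the pronoun c-commands this R-expression → coindexation would violate Principle C on *Stefan₃*.
*Samir₄*: the pronoun c-commands this R-expression → coindexation would violate Principle C on *Samir₄*.

none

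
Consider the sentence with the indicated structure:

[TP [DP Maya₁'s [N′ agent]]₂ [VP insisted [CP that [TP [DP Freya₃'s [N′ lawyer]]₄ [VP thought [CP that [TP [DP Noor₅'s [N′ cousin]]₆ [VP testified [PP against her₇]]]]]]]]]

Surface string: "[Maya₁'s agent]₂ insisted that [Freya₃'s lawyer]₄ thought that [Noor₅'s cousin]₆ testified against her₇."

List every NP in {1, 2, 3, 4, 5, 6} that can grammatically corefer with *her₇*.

*her* is a pronoun, so Principle B applies: it must be free in its binding domain.
Binding domain of *her₇*: the embedded TP, whose subject is [Noor₅'s cousin]₆.
*Maya₁* and the pronoun do not c-command one another → neither Principle B nor Principle C is at stake; coindexation permitted.
*[Maya₁'s agent]₂* c-commands the pronoun but from outside its binding domain, and is not c-commanded by it → coindexation permitted.
*Freya₃* and the pronoun do not c-command one another → neither Principle B nor Principle C is at stake; coindexation permitted.
*[Freya₃'s lawyer]₄* c-commands the pronoun but from outside its binding domain, and is not c-commanded by it → coindexation permitted.
*Noor₅* and the pronoun do not c-command one another → neither Principle B nor Principle C is at stake; coindexation permitted.
*[Noor₅'s cousin]₆* c-commands the pronoun within its binding domain → coindexation would violate Principle B.

{1, 2, 3, 4, 5}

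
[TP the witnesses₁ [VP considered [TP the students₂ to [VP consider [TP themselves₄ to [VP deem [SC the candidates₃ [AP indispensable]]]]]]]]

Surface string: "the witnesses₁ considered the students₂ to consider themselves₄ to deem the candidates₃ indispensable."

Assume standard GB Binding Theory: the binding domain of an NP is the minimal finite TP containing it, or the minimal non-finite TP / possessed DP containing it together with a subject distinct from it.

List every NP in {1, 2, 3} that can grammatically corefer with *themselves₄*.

{2}

*themselves* is an anaphor, so Principle A applies: it must be bound in its binding domain.
Binding domain of *themselves₄*: the embedded TP, whose subject is the students₂.
*the witnesses₁* c-commands the anaphor but is outside its binding domain → cannot satisfy Principle A.
*the students₂* c-commands the anaphor within its binding domain → licit binder.
*the candidates₃* does not c-command the anaphor → cannot bind it.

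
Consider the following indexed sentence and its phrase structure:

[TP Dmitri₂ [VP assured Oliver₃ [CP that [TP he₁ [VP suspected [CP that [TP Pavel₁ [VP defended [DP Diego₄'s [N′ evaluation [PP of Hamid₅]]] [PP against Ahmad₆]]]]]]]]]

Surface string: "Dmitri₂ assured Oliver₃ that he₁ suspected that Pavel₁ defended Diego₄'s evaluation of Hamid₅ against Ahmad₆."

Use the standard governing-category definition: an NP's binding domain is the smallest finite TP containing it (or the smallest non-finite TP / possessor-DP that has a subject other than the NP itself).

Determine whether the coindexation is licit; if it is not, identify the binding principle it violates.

The two coindexed NPs are *he₁* and *Pavel₁*.
*Pavel₁* is an R-expression. Principle C requires it to be free everywhere.
*he₁* c-commands it and carries the same index.
The R-expression is bound → Principle C violation.

Principle C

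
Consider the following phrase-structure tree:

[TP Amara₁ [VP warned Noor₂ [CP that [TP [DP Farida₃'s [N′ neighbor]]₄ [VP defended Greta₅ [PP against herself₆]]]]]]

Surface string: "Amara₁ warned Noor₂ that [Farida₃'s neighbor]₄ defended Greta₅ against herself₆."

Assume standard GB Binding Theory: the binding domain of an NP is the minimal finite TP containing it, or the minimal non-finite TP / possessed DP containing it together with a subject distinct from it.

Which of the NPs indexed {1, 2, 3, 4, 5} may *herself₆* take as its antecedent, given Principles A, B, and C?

{4, 5}

*herself* is an anaphor, so Principle A applies: it must be bound in its binding domain.
Binding domain of *herself₆*: the embedded TP, whose subject is [Farida₃'s neighbor]₄.
*Amara₁* c-commands the anaphor but is outside its binding domain → cannot satisfy Principle A.
*Noor₂* c-commands the anaphor but is outside its binding domain → cannot satisfy Principle A.
*Farida₃* does not c-command the anaphor → cannot bind it.
*[Farida₃'s neighbor]₄* c-commands the anaphor within its binding domain → licit binder.
*Greta₅* c-commands the anaphor within its binding domain → licit binder.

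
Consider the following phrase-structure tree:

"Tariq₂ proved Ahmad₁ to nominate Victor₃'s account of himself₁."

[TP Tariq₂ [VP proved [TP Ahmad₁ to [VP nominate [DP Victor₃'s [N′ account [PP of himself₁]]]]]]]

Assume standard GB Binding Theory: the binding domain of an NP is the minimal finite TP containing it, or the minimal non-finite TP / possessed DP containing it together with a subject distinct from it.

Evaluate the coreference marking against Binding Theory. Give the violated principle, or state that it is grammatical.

Principle A

The two coindexed NPs are *Ahmad₁* and *himself₁*.
*himself₁* is an anaphor. Principle A requires it to be bound within its binding domain — the possessed DP, whose subject is Victor₃.
Within that domain it is c-commanded by *Victor₃*, which does not share its index.
*Ahmad₁* does c-command the anaphor, but from outside its binding domain.
The anaphor is unbound in its domain → Principle A violation.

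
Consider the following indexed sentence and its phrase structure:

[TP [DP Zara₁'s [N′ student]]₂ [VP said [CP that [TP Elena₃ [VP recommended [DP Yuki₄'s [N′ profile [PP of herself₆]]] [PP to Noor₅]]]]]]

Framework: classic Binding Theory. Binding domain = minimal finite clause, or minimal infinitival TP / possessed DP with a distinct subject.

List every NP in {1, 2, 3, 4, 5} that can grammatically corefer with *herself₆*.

*herself* is an anaphor, so Principle A applies: it must be bound in its binding domain.
Binding domain of *herself₆*: the possessed DP, whose subject is Yuki₄.
*Zara₁* does not c-command the anaphor → cannot bind it.
*[Zara₁'s student]₂* c-commands the anaphor but is outside its binding domain → cannot satisfy Principle A.
*Elena₃* c-commands the anaphor but is outside its binding domain → cannot satisfy Principle A.
*Yuki₄* c-commands the anaphor within its binding domain → licit binder.
*Noor₅* does not c-command the anaphor → cannot bind it.

{4}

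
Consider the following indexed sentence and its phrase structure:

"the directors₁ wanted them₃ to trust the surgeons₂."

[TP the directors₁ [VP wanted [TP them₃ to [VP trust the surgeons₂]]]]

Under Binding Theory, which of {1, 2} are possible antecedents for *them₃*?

none

*them* is a pronoun, so Principle B applies: it must be free in its binding domain.
Binding domain of *them₃*: the matrix TP, whose subject is the directors₁.
*the directors₁* c-commands the pronoun within its binding domain → coindexation would violate Principle B.
*the surgeons₂*: the pronoun c-commands this R-expression → coindexation would violate Principle C on *the surgeons₂*.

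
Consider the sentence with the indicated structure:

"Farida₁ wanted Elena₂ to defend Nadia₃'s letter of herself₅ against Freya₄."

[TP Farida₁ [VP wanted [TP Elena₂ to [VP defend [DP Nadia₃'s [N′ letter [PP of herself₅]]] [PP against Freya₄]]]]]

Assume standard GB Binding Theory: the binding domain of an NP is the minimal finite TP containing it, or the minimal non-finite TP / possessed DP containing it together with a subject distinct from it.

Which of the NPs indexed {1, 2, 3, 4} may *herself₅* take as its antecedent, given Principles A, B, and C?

*herself* is an anaphor, so Principle A applies: it must be bound in its binding domain.
Binding domain of *herself₅*: the possessed DP, whose subject is Nadia₃.
*Farida₁* c-commands the anaphor but is outside its binding domain → cannot satisfy Principle A.
*Elena₂* c-commands the anaphor but is outside its binding domain → cannot satisfy Principle A.
*Nadia₃* c-commands the anaphor within its binding domain → licit binder.
*Freya₄* does not c-command the anaphor → cannot bind it.

{3}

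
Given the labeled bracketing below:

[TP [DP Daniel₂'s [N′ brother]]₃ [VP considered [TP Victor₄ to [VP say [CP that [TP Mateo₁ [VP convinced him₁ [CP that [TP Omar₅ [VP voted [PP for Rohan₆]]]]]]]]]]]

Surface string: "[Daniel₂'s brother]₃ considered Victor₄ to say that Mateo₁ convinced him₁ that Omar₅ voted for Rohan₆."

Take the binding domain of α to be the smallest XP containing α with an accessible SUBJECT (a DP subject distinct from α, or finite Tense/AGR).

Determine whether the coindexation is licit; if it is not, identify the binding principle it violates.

The two coindexed NPs are *Mateo₁* and *him₁*.
*him₁* is a pronoun. Its binding domain is the embedded TP, whose subject is Mateo₁.
*Mateo₁* c-commands it within that domain and carries the same index.
The pronoun is locally bound → Principle B violation.

Principle B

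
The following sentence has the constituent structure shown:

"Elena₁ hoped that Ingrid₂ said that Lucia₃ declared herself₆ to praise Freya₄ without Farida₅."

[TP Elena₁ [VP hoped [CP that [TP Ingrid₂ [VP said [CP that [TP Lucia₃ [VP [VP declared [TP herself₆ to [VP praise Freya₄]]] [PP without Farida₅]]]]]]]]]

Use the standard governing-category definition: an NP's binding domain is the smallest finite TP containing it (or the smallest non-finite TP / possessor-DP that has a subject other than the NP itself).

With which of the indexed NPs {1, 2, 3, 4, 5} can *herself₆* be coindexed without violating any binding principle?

*herself* is an anaphor, so Principle A applies: it must be bound in its binding domain.
Binding domain of *herself₆*: the embedded TP, whose subject is Lucia₃.
*Elena₁* c-commands the anaphor but is outside its binding domain → cannot satisfy Principle A.
*Ingrid₂* c-commands the anaphor but is outside its binding domain → cannot satisfy Principle A.
*Lucia₃* c-commands the anaphor within its binding domain → licit binder.
*Freya₄* does not c-command the anaphor → cannot bind it.
*Farida₅* does not c-command the anaphor → cannot bind it.

{3}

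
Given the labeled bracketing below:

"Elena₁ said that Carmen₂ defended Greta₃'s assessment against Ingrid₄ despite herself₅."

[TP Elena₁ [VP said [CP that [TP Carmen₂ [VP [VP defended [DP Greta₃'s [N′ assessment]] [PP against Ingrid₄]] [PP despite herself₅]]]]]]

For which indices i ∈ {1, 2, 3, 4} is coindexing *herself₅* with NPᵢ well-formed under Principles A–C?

*herself* is an anaphor, so Principle A applies: it must be bound in its binding domain.
Binding domain of *herself₅*: the embedded TP, whose subject is Carmen₂.
*Elena₁* c-commands the anaphor but is outside its binding domain → cannot satisfy Principle A.
*Carmen₂* c-commands the anaphor within its binding domain → licit binder.
*Greta₃* does not c-command the anaphor → cannot bind it.
*Ingrid₄* does not c-command the anaphor → cannot bind it.

{2}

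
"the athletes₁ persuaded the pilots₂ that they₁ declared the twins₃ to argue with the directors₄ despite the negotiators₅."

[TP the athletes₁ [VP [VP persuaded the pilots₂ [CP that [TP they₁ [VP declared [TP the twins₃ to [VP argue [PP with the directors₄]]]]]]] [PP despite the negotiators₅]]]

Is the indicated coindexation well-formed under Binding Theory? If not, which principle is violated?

grammatical

The two coindexed NPs are *the athletes₁* and *they₁*.
*they₁* is a pronoun; nothing c-commands it within its binding domain (the embedded TP.), so Principle B holds trivially.
*the athletes₁* is an R-expression; *they₁* does not c-command it, and no other NP shares its index, so Principle C is satisfied.
All principles are respected.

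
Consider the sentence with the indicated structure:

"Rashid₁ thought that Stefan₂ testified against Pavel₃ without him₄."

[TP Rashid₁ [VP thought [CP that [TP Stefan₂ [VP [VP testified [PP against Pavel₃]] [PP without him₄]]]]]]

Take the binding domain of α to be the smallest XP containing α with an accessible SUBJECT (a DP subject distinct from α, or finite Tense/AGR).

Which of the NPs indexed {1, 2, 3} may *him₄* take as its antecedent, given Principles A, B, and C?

{1, 3}

*him* is a pronoun, so Principle B applies: it must be free in its binding domain.
Binding domain of *him₄*: the embedded TP, whose subject is Stefan₂.
*Rashid₁* c-commands the pronoun but from outside its binding domain, and is not c-commanded by it → coindexation permitted.
*Stefan₂* c-commands the pronoun within its binding domain → coindexation would violate Principle B.
*Pavel₃* and the pronoun do not c-command one another → neither Principle B nor Principle C is at stake; coindexation permitted.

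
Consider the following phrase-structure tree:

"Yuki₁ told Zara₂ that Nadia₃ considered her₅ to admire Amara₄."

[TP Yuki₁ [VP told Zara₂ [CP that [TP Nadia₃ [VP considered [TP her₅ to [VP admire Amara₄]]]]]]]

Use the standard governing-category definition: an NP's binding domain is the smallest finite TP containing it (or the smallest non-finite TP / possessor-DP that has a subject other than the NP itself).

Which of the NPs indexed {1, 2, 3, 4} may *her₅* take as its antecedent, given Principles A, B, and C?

{1, 2}

*her* is a pronoun, so Principle B applies: it must be free in its binding domain.
Binding domain of *her₅*: the embedded TP, whose subject is Nadia₃.
*Yuki₁* c-commands the pronoun but from outside its binding domain, and is not c-commanded by it → coindexation permitted.
*Zara₂* c-commands the pronoun but from outside its binding domain, and is not c-commanded by it → coindexation permitted.
*Nadia₃* c-commands the pronoun within its binding domain → coindexation would violate Principle B.
*Amara₄*: the pronoun c-commands this R-expression → coindexation would violate Principle C on *Amara₄*.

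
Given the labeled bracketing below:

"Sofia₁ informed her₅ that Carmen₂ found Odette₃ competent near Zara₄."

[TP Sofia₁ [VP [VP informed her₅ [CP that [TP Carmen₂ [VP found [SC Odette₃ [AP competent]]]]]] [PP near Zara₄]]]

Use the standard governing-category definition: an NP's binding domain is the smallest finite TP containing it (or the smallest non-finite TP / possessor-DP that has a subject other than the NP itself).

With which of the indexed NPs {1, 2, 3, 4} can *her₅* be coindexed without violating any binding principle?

{4}

*her* is a pronoun, so Principle B applies: it must be free in its binding domain.
Binding domain of *her₅*: the matrix TP, whose subject is Sofia₁.
*Sofia₁* c-commands the pronoun within its binding domain → coindexation would violate Principle B.
*Carmen₂*: the pronoun c-commands this R-expression → coindexation would violate Principle C on *Carmen₂*.
*Odette₃*: the pronoun c-commands this R-expression → coindexation would violate Principle C on *Odette₃*.
*Zara₄* and the pronoun do not c-command one another → neither Principle B nor Principle C is at stake; coindexation permitted.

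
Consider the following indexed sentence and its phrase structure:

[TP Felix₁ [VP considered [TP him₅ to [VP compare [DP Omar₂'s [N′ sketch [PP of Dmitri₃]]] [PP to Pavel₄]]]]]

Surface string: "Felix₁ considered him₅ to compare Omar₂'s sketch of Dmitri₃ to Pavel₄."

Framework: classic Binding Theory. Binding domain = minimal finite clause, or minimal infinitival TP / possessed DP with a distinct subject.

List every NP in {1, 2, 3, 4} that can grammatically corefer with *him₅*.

*him* is a pronoun, so Principle B applies: it must be free in its binding domain.
Binding domain of *him₅*: the matrix TP, whose subject is Felix₁.
*Felix₁* c-commands the pronoun within its binding domain → coindexation would violate Principle B.
*Omar₂*: the pronoun c-commands this R-expression → coindexation would violate Principle C on *Omar₂*.
*Dmitri₃*: the pronoun c-commands this R-expression → coindexation would violate Principle C on *Dmitri₃*.
*Pavel₄*: the pronoun c-commands this R-expression → coindexation would violate Principle C on *Pavel₄*.

none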